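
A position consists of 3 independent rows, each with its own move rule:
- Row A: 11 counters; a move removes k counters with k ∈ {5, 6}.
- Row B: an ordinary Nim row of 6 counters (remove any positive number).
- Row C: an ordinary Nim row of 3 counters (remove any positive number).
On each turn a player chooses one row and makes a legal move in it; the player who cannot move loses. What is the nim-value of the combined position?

5

Grundy values for row A (subtraction set {5, 6}):
k:     0  1  2  3  4  5  6  7  8  9 10 11
g(k):  0  0  0  0  0  1  1  1  1  1  2  0
So g(11) = 0.
Row B is a plain Nim row of size 6, so its Grundy value is 6.
Row C is a plain Nim row of size 3, so its Grundy value is 3.
By the Sprague-Grundy theorem, the Grundy value of a sum of independent games is the XOR of the component values.
Combined value = 0 XOR 6 XOR 3 = 5.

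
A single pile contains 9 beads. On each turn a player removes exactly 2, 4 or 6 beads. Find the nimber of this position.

0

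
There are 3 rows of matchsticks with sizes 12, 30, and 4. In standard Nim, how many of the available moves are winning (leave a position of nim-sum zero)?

Nim-sum: 12 ⊕ 30 ⊕ 4 = 22.
The overall nim-sum is X = 22. A row of size p has a winning move iff p XOR X < p (reduce it to p XOR X).
  12: 12 XOR 22 = 26 ≥ 12 — no move.
  30: 30 XOR 22 = 8 < 30 — winning move (to 8).
  4: 4 XOR 22 = 18 ≥ 4 — no move.
That gives 1 winning move.

1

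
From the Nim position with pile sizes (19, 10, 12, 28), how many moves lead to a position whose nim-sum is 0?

3

Compute the nim-sum pairwise:
19 ⊕ 10 = 25
25 ⊕ 12 = 21
21 ⊕ 28 = 9
The overall nim-sum is X = 9. A pile of size p has a winning move iff p XOR X < p (reduce it to p XOR X).
  19: 19 XOR 9 = 26 ≥ 19 — no move.
  10: 10 XOR 9 = 3 < 10 — winning move (to 3).
  12: 12 XOR 9 = 5 < 12 — winning move (to 5).
  28: 28 XOR 9 = 21 < 28 — winning move (to 21).
That gives 3 winning moves.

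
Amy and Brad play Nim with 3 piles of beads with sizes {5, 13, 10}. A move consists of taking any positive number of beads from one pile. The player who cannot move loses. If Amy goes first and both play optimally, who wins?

Amy wins

In binary:
  0101  (5)
  1101  (13)
  1010  (10)
  ----
  0010  (2)
The nim-sum is 2 ≠ 0, so this is an N-position: the player to move can win; Amy has a winning move.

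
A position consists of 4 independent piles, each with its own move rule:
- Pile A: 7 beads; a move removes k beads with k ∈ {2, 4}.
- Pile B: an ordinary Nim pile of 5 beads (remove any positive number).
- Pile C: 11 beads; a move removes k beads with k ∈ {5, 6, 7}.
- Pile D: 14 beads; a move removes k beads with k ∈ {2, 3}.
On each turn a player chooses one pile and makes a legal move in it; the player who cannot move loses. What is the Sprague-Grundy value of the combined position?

Grundy values for pile A (subtraction set {2, 4}):
k:     0  1  2  3  4  5  6  7
g(k):  0  0  1  1  2  2  0  0
So g(7) = 0.
Pile B is a plain Nim pile of size 5, so its Grundy value is 5.
Build the Grundy sequence for pile C with g(k) = mex{g(k−s) : s ∈ {5, 6, 7}, s ≤ k}:
g(0) = mex{} = 0
g(1) = mex{} = 0
g(2) = mex{} = 0
g(3) = mex{} = 0
g(4) = mex{} = 0
g(5) = mex{0} = 1
g(6) = mex{0} = 1
g(7) = mex{0} = 1
g(8) = mex{0} = 1
g(9) = mex{0} = 1
g(10) = mex{0,1} = 2
g(11) = mex{0,1} = 2
So g(11) = 2.
For pile D, compute g(0), g(1), … with moves {2, 3}:
g(0) = mex{} = 0
g(1) = mex{} = 0
g(2) = mex{0} = 1
g(3) = mex{0} = 1
g(4) = mex{0,1} = 2
g(5) = mex{1} = 0
g(6) = mex{1,2} = 0
g(7) = mex{0,2} = 1
g(8) = mex{0} = 1
g(9) = mex{0,1} = 2
g(10) = mex{1} = 0
g(11) = mex{1,2} = 0
g(12) = mex{0,2} = 1
g(13) = mex{0} = 1
g(14) = mex{0,1} = 2
So g(14) = 2.
The value of a disjunctive sum is the nim-sum of the parts.
Combined value = 0 XOR 5 XOR 2 XOR 2 = 5.

5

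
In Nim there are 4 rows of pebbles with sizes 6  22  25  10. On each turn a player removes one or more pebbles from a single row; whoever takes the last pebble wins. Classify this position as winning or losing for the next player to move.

Winning position

Bitwise XOR of the heap sizes:
  00110  (6)
  10110  (22)
  11001  (25)
  01010  (10)
  -----
  00011  (3)
The nim-sum is 3 ≠ 0, so this is an N-position: the player to move can win.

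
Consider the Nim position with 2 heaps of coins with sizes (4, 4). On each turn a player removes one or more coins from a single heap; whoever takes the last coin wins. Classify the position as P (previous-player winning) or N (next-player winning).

P-position

In binary:
  100  (4)
  100  (4)
  ---
  000  (0)
The nim-sum is 0, so this is a P-position: the player to move is in a losing position under optimal play.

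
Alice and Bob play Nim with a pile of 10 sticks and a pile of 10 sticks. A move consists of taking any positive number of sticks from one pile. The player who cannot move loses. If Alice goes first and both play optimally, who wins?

Bob wins

Write each in binary and XOR column by column:
  1010  (10)
  1010  (10)
  ----
  0000  (0)
The nim-sum is 0, so this is a P-position: the player to move is in a losing position under optimal play; Alice is about to move from it and so loses — Bob wins.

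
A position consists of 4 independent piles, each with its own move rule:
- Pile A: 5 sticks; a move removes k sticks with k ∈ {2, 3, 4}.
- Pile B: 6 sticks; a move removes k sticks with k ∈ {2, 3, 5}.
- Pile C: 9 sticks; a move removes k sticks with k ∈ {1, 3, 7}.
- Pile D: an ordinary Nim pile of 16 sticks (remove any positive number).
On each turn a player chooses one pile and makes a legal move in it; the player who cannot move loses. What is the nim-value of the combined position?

16

Build the Grundy sequence for pile A with g(k) = mex{g(k−s) : s ∈ {2, 3, 4}, s ≤ k}:
k:     0  1  2  3  4  5
g(k):  0  0  1  1  2  2
So g(5) = 2.
For pile B, compute g(0), g(1), … with moves {2, 3, 5}:
g(0) = mex{} = 0
g(1) = mex{} = 0
g(2) = mex{0} = 1
g(3) = mex{0} = 1
g(4) = mex{0,1} = 2
g(5) = mex{0,1} = 2
g(6) = mex{0,1,2} = 3
So g(6) = 3.
For pile C, compute g(0), g(1), … with moves {1, 3, 7}:
k:     0  1  2  3  4  5  6  7  8  9
g(k):  0  1  0  1  0  1  0  1  0  1
So g(9) = 1.
Pile D is a plain Nim pile of size 16, so its Grundy value is 16.
By the Sprague-Grundy theorem, the Grundy value of a sum of independent games is the XOR of the component values.
Combined value = 2 XOR 3 XOR 1 XOR 16 = 16.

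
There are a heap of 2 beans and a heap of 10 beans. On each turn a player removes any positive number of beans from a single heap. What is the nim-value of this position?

8

Compute the nim-sum pairwise:
2 ^ 10 = 8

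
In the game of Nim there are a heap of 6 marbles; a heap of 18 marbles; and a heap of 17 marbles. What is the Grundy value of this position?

In binary:
  00110  (6)
  10010  (18)
  10001  (17)
  -----
  00101  (5)

5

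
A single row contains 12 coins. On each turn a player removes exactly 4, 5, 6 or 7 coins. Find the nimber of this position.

Grundy values for subtraction set {4, 5, 6, 7}:
g(0) = mex{} = 0
g(1) = mex{} = 0
g(2) = mex{} = 0
g(3) = mex{} = 0
g(4) = mex{0} = 1
g(5) = mex{0} = 1
g(6) = mex{0} = 1
g(7) = mex{0} = 1
g(8) = mex{0,1} = 2
g(9) = mex{0,1} = 2
g(10) = mex{0,1} = 2
g(11) = mex{1} = 0
g(12) = mex{1,2} = 0
So g(12) = 0.

0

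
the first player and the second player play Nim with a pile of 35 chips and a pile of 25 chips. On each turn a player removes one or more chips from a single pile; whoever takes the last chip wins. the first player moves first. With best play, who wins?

the first player wins

Compute the nim-sum pairwise:
35 ^ 25 = 58
The nim-sum is 58 ≠ 0, so this is an N-position: the player to move can win; the first player has a winning move.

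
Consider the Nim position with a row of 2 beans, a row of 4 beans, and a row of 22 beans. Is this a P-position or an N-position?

Nim-sum: 2 ^ 4 ^ 22 = 16.
The nim-sum is 16 ≠ 0, so this is an N-position: the player to move can win.

N-position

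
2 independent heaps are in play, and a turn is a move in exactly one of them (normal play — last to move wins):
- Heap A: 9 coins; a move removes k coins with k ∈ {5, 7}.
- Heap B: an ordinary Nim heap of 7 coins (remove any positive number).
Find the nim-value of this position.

6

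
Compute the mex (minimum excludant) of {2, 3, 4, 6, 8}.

0

0 is not in the set, so the mex is 0.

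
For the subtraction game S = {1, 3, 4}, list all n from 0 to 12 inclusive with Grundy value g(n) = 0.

0, 2, 7, 9

Build the Grundy sequence with g(k) = mex{g(k−s) : s ∈ {1, 3, 4}, s ≤ k}:
g(0) = mex{} = 0
g(1) = mex{0} = 1
g(2) = mex{1} = 0
g(3) = mex{0} = 1
g(4) = mex{0,1} = 2
g(5) = mex{0,1,2} = 3
g(6) = mex{0,1,3} = 2
g(7) = mex{1,2} = 0
g(8) = mex{0,2,3} = 1
g(9) = mex{1,2,3} = 0
g(10) = mex{0,2} = 1
g(11) = mex{0,1} = 2
g(12) = mex{0,1,2} = 3
The P-positions (g = 0) in 0..12 are 0, 2, 7, 9.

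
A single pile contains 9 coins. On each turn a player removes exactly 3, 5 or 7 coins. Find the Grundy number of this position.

3

Compute g(0), g(1), … for moves {3, 5, 7}:
k:     0  1  2  3  4  5  6  7  8  9
g(k):  0  0  0  1  1  1  2  2  2  3
So g(9) = 3.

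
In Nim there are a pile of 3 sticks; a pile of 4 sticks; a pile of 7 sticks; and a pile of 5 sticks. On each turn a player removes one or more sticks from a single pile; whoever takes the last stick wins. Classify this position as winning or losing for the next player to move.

Winning position

Nim-sum: 3 XOR 4 XOR 7 XOR 5 = 5.
The nim-sum is 5 ≠ 0, so this is an N-position: the player to move can win.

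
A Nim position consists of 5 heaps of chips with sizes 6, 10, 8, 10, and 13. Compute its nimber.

3

Compute the nim-sum pairwise:
6 ^ 10 = 12
12 ^ 8 = 4
4 ^ 10 = 14
14 ^ 13 = 3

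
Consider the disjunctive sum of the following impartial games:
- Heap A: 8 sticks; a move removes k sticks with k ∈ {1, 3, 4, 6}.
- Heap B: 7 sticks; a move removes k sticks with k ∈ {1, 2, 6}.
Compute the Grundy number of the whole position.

1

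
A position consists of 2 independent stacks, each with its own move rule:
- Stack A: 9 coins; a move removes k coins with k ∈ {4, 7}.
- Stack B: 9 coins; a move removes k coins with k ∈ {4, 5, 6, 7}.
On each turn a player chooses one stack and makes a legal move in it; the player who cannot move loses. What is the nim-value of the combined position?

Build the Grundy sequence for stack A with g(k) = mex{g(k−s) : s ∈ {4, 7}, s ≤ k}:
g(0) = mex{} = 0
g(1) = mex{} = 0
g(2) = mex{} = 0
g(3) = mex{} = 0
g(4) = mex{0} = 1
g(5) = mex{0} = 1
g(6) = mex{0} = 1
g(7) = mex{0} = 1
g(8) = mex{0,1} = 2
g(9) = mex{0,1} = 2
So g(9) = 2.
Build the Grundy sequence for stack B with g(k) = mex{g(k−s) : s ∈ {4, 5, 6, 7}, s ≤ k}:
k:     0  1  2  3  4  5  6  7  8  9
g(k):  0  0  0  0  1  1  1  1  2  2
So g(9) = 2.
By the Sprague-Grundy theorem, the Grundy value of a sum of independent games is the XOR of the component values.
Combined value = 2 ⊕ 2 = 0.

0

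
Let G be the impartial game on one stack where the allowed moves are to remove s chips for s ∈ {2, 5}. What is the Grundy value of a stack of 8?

Grundy values for subtraction set {2, 5}:
g(0) = mex{} = 0
g(1) = mex{} = 0
g(2) = mex{0} = 1
g(3) = mex{0} = 1
g(4) = mex{1} = 0
g(5) = mex{0,1} = 2
g(6) = mex{0} = 1
g(7) = mex{1,2} = 0
g(8) = mex{1} = 0
So g(8) = 0.

0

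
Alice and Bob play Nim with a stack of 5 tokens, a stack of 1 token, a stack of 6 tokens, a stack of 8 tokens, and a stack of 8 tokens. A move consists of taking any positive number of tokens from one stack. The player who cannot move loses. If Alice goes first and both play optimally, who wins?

Nim-sum: 5 XOR 1 XOR 6 XOR 8 XOR 8 = 2.
The nim-sum is 2 ≠ 0, so this is an N-position: the player to move can win; Alice has a winning move.

Alice wins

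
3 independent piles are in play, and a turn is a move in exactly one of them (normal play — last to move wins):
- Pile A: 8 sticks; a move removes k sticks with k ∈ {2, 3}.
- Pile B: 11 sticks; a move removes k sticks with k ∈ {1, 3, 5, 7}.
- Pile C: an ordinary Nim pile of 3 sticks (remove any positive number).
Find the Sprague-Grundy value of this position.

Build the Grundy sequence for pile A with g(k) = mex{g(k−s) : s ∈ {2, 3}, s ≤ k}:
k:     0  1  2  3  4  5  6  7  8
g(k):  0  0  1  1  2  0  0  1  1
So g(8) = 1.
For pile B, compute g(0), g(1), … with moves {1, 3, 5, 7}:
k:     0  1  2  3  4  5  6  7  8  9 10 11
g(k):  0  1  0  1  0  1  0  1  0  1  0  1
So g(11) = 1.
Pile C is a plain Nim pile of size 3, so its Grundy value is 3.
The value of a disjunctive sum is the nim-sum of the parts.
Combined value = 1 ⊕ 1 ⊕ 3 = 3.

3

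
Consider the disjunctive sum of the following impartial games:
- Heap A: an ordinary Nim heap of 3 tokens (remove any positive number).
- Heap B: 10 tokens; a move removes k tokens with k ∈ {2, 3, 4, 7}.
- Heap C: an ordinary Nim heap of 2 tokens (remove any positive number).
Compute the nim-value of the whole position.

Heap A is a plain Nim heap of size 3, so its Grundy value is 3.
Build the Grundy sequence for heap B with g(k) = mex{g(k−s) : s ∈ {2, 3, 4, 7}, s ≤ k}:
k:     0  1  2  3  4  5  6  7  8  9 10
g(k):  0  0  1  1  2  2  0  3  1  4  2
So g(10) = 2.
Heap C is a plain Nim heap of size 2, so its Grundy value is 2.
By the Sprague-Grundy theorem, the Grundy value of a sum of independent games is the XOR of the component values.
Combined value = 3 ⊕ 2 ⊕ 2 = 3.

3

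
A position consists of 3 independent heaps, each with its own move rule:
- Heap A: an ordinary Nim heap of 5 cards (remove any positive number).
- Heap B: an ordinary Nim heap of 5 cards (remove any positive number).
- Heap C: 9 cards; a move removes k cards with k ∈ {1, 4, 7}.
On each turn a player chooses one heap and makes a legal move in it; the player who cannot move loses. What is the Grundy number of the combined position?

1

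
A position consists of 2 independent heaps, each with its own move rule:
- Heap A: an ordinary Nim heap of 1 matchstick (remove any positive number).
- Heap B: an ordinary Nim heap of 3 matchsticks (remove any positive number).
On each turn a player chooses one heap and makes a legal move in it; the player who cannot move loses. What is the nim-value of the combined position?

2

Heap A is a plain Nim heap of size 1, so its Grundy value is 1.
Heap B is a plain Nim heap of size 3, so its Grundy value is 3.
The value of a disjunctive sum is the nim-sum of the parts.
Combined value = 1 ⊕ 3 = 2.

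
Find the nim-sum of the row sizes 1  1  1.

1

Compute the nim-sum pairwise:
1 XOR 1 = 0
0 XOR 1 = 1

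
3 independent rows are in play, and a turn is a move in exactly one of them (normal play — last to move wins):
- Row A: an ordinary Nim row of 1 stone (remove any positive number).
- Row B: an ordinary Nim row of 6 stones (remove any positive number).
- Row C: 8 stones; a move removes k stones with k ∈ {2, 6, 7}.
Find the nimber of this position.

5

Row A is a plain Nim row of size 1, so its Grundy value is 1.
Row B is a plain Nim row of size 6, so its Grundy value is 6.
Build the Grundy sequence for row C with g(k) = mex{g(k−s) : s ∈ {2, 6, 7}, s ≤ k}:
k:     0  1  2  3  4  5  6  7  8
g(k):  0  0  1  1  0  0  1  1  2
So g(8) = 2.
By the Sprague-Grundy theorem, the Grundy value of a sum of independent games is the XOR of the component values.
Combined value = 1 XOR 6 XOR 2 = 5.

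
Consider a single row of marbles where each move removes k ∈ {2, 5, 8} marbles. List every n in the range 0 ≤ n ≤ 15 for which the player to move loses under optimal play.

Build the Grundy sequence with g(k) = mex{g(k−s) : s ∈ {2, 5, 8}, s ≤ k}:
k:     0  1  2  3  4  5  6  7  8  9 10 11 12 13 14 15
g(k):  0  0  1  1  0  2  1  0  2  1  0  0  1  1  0  2
The P-positions (g = 0) in 0..15 are 0, 1, 4, 7, 10, 11, 14.

0, 1, 4, 7, 10, 11, 14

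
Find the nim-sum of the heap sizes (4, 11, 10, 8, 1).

12

Compute the nim-sum pairwise:
4 XOR 11 = 15
15 XOR 10 = 5
5 XOR 8 = 13
13 XOR 1 = 12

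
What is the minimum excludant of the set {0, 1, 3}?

2

The values 0, 1 are all present; 2 is the first non-negative integer missing from the set.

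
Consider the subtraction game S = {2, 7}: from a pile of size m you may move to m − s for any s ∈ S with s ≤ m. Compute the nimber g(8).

Grundy values for subtraction set {2, 7}:
g(0) = mex{} = 0
g(1) = mex{} = 0
g(2) = mex{0} = 1
g(3) = mex{0} = 1
g(4) = mex{1} = 0
g(5) = mex{1} = 0
g(6) = mex{0} = 1
g(7) = mex{0} = 1
g(8) = mex{0,1} = 2
So g(8) = 2.

2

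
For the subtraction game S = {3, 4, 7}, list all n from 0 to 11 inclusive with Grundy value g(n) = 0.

0, 1, 2, 10, 11

Build the Grundy sequence with g(k) = mex{g(k−s) : s ∈ {3, 4, 7}, s ≤ k}:
g(0) = mex{} = 0
g(1) = mex{} = 0
g(2) = mex{} = 0
g(3) = mex{0} = 1
g(4) = mex{0} = 1
g(5) = mex{0} = 1
g(6) = mex{0,1} = 2
g(7) = mex{0,1} = 2
g(8) = mex{0,1} = 2
g(9) = mex{0,1,2} = 3
g(10) = mex{1,2} = 0
g(11) = mex{1,2} = 0
The P-positions (g = 0) in 0..11 are 0, 1, 2, 10, 11.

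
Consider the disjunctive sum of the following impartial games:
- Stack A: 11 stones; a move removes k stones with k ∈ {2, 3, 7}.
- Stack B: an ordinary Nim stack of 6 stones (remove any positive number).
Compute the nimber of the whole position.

6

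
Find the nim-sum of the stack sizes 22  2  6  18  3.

3

Compute the nim-sum pairwise:
22 XOR 2 = 20
20 XOR 6 = 18
18 XOR 18 = 0
0 XOR 3 = 3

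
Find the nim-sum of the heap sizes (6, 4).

2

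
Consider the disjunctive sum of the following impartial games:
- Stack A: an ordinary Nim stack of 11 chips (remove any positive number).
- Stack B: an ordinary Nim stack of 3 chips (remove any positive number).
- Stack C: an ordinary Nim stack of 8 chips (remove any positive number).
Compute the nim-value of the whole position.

0

Stack A is a plain Nim stack of size 11, so its Grundy value is 11.
Stack B is a plain Nim stack of size 3, so its Grundy value is 3.
Stack C is a plain Nim stack of size 8, so its Grundy value is 8.
By the Sprague-Grundy theorem, the Grundy value of a sum of independent games is the XOR of the component values.
Combined value = 11 XOR 3 XOR 8 = 0.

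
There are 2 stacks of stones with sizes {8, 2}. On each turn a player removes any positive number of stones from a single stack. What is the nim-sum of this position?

Compute the nim-sum pairwise:
8 ^ 2 = 10

10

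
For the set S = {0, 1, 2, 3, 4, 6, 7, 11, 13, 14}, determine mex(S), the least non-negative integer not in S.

The values 0, 1, 2, 3, 4 are all present; 5 is the first non-negative integer missing from the set.

5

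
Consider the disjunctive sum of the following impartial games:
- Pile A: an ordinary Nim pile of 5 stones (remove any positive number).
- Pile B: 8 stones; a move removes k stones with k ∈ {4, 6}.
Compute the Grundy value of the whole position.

Pile A is a plain Nim pile of size 5, so its Grundy value is 5.
For pile B, compute g(0), g(1), … with moves {4, 6}:
g(0) = mex{} = 0
g(1) = mex{} = 0
g(2) = mex{} = 0
g(3) = mex{} = 0
g(4) = mex{0} = 1
g(5) = mex{0} = 1
g(6) = mex{0} = 1
g(7) = mex{0} = 1
g(8) = mex{0,1} = 2
So g(8) = 2.
The value of a disjunctive sum is the nim-sum of the parts.
Combined value = 5 ⊕ 2 = 7.

7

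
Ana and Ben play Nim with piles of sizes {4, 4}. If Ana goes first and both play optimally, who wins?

Write each in binary and XOR column by column:
  100  (4)
  100  (4)
  ---
  000  (0)
The nim-sum is 0, so this is a P-position: the player to move is in a losing position under optimal play; Ana is about to move from it and so loses — Ben wins.

Ben wins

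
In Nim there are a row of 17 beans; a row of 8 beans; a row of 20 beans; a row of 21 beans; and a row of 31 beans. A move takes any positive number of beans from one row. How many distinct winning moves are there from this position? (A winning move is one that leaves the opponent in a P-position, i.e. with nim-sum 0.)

3

Nim-sum: 17 XOR 8 XOR 20 XOR 21 XOR 31 = 7.
The overall nim-sum is X = 7. A row of size p has a winning move iff p XOR X < p (reduce it to p XOR X).
  17: 17 XOR 7 = 22 ≥ 17 — no move.
  8: 8 XOR 7 = 15 ≥ 8 — no move.
  20: 20 XOR 7 = 19 < 20 — winning move (to 19).
  21: 21 XOR 7 = 18 < 21 — winning move (to 18).
  31: 31 XOR 7 = 24 < 31 — winning move (to 24).
That gives 3 winning moves.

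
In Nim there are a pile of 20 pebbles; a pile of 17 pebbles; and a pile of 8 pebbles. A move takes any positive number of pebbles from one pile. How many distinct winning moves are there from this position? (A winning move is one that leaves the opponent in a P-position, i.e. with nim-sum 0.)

1

Nim-sum: 20 ⊕ 17 ⊕ 8 = 13.
The overall nim-sum is X = 13. A pile of size p has a winning move iff p XOR X < p (reduce it to p XOR X).
  20: 20 XOR 13 = 25 ≥ 20 — no move.
  17: 17 XOR 13 = 28 ≥ 17 — no move.
  8: 8 XOR 13 = 5 < 8 — winning move (to 5).
That gives 1 winning move.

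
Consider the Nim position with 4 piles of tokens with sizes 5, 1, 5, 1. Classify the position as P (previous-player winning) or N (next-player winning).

Nim-sum: 5 ⊕ 1 ⊕ 5 ⊕ 1 = 0.
The nim-sum is 0, so this is a P-position: the player to move is in a losing position under optimal play.

P-position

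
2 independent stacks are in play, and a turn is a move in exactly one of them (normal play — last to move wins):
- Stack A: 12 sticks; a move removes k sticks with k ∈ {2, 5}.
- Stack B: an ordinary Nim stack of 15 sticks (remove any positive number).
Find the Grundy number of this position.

13

Build the Grundy sequence for stack A with g(k) = mex{g(k−s) : s ∈ {2, 5}, s ≤ k}:
g(0) = mex{} = 0
g(1) = mex{} = 0
g(2) = mex{0} = 1
g(3) = mex{0} = 1
g(4) = mex{1} = 0
g(5) = mex{0,1} = 2
g(6) = mex{0} = 1
g(7) = mex{1,2} = 0
g(8) = mex{1} = 0
g(9) = mex{0} = 1
g(10) = mex{0,2} = 1
g(11) = mex{1} = 0
g(12) = mex{0,1} = 2
So g(12) = 2.
Stack B is a plain Nim stack of size 15, so its Grundy value is 15.
The value of a disjunctive sum is the nim-sum of the parts.
Combined value = 2 XOR 15 = 13.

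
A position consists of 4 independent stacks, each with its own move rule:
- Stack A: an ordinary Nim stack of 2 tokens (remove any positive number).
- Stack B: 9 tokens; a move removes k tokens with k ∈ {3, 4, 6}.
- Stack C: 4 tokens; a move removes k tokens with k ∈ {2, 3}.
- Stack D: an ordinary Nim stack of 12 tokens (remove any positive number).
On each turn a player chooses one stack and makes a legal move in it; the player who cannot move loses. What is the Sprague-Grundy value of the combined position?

Stack A is a plain Nim stack of size 2, so its Grundy value is 2.
For stack B, compute g(0), g(1), … with moves {3, 4, 6}:
g(0) = mex{} = 0
g(1) = mex{} = 0
g(2) = mex{} = 0
g(3) = mex{0} = 1
g(4) = mex{0} = 1
g(5) = mex{0} = 1
g(6) = mex{0,1} = 2
g(7) = mex{0,1} = 2
g(8) = mex{0,1} = 2
g(9) = mex{1,2} = 0
So g(9) = 0.
Build the Grundy sequence for stack C with g(k) = mex{g(k−s) : s ∈ {2, 3}, s ≤ k}:
g(0) = mex{} = 0
g(1) = mex{} = 0
g(2) = mex{0} = 1
g(3) = mex{0} = 1
g(4) = mex{0,1} = 2
So g(4) = 2.
Stack D is a plain Nim stack of size 12, so its Grundy value is 12.
By the Sprague-Grundy theorem, the Grundy value of a sum of independent games is the XOR of the component values.
Combined value = 2 ⊕ 0 ⊕ 2 ⊕ 12 = 12.

12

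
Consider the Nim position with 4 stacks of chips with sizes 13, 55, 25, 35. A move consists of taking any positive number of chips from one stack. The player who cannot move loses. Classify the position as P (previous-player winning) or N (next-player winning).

Compute the nim-sum pairwise:
13 XOR 55 = 58
58 XOR 25 = 35
35 XOR 35 = 0
The nim-sum is 0, so this is a P-position: the player to move is in a losing position under optimal play.

P-position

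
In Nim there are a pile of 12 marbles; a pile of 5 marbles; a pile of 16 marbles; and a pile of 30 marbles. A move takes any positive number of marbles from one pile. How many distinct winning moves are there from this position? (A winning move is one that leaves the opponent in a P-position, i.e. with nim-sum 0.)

3

Nim-sum: 12 XOR 5 XOR 16 XOR 30 = 7.
The overall nim-sum is X = 7. A pile of size p has a winning move iff p XOR X < p (reduce it to p XOR X).
  12: 12 XOR 7 = 11 < 12 — winning move (to 11).
  5: 5 XOR 7 = 2 < 5 — winning move (to 2).
  16: 16 XOR 7 = 23 ≥ 16 — no move.
  30: 30 XOR 7 = 25 < 30 — winning move (to 25).
That gives 3 winning moves.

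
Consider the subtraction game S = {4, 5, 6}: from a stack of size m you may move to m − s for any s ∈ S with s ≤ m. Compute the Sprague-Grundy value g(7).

1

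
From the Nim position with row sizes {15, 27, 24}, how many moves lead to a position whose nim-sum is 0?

Compute the nim-sum pairwise:
15 XOR 27 = 20
20 XOR 24 = 12
The overall nim-sum is X = 12. A row of size p has a winning move iff p XOR X < p (reduce it to p XOR X).
  15: 15 XOR 12 = 3 < 15 — winning move (to 3).
  27: 27 XOR 12 = 23 < 27 — winning move (to 23).
  24: 24 XOR 12 = 20 < 24 — winning move (to 20).
That gives 3 winning moves.

3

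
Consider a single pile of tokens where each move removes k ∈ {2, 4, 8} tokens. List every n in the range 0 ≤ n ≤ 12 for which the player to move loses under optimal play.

0, 1, 6, 7, 12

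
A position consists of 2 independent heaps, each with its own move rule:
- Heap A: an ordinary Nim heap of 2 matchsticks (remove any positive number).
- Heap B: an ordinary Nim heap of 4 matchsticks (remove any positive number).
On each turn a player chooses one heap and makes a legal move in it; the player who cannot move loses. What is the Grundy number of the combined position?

6

Heap A is a plain Nim heap of size 2, so its Grundy value is 2.
Heap B is a plain Nim heap of size 4, so its Grundy value is 4.
The value of a disjunctive sum is the nim-sum of the parts.
Combined value = 2 ⊕ 4 = 6.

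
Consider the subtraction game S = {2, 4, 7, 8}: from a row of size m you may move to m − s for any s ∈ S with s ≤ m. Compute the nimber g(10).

2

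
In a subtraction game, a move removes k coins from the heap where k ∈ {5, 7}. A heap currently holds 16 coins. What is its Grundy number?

0

Build the Grundy sequence with g(k) = mex{g(k−s) : s ∈ {5, 7}, s ≤ k}:
k:     0  1  2  3  4  5  6  7  8  9 10 11 12 13 14 15 16
g(k):  0  0  0  0  0  1  1  1  1  1  2  2  0  0  0  0  0
So g(16) = 0.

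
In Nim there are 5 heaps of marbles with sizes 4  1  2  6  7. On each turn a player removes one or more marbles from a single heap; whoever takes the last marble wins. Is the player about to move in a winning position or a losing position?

Nim-sum: 4 XOR 1 XOR 2 XOR 6 XOR 7 = 6.
The nim-sum is 6 ≠ 0, so this is an N-position: the player to move can win.

Winning position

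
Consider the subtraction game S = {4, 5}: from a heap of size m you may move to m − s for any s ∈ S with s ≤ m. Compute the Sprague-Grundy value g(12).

0

Grundy values for subtraction set {4, 5}:
g(0) = mex{} = 0
g(1) = mex{} = 0
g(2) = mex{} = 0
g(3) = mex{} = 0
g(4) = mex{0} = 1
g(5) = mex{0} = 1
g(6) = mex{0} = 1
g(7) = mex{0} = 1
g(8) = mex{0,1} = 2
g(9) = mex{1} = 0
g(10) = mex{1} = 0
g(11) = mex{1} = 0
g(12) = mex{1,2} = 0
So g(12) = 0.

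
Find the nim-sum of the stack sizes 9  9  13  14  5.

6

Compute the nim-sum pairwise:
9 ^ 9 = 0
0 ^ 13 = 13
13 ^ 14 = 3
3 ^ 5 = 6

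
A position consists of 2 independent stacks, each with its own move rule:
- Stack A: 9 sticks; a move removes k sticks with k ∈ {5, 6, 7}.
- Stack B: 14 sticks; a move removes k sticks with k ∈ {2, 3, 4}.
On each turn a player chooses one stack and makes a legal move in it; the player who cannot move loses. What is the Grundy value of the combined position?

0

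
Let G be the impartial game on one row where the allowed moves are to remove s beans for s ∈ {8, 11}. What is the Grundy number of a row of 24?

0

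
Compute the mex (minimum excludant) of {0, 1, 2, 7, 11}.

3

The values 0, 1, 2 are all present; 3 is the first non-negative integer missing from the set.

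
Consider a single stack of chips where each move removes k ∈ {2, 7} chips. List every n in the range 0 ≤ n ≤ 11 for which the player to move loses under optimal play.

0, 1, 4, 5, 9, 10

Compute g(0), g(1), … for moves {2, 7}:
k:     0  1  2  3  4  5  6  7  8  9 10 11
g(k):  0  0  1  1  0  0  1  1  2  0  0  1
The P-positions (g = 0) in 0..11 are 0, 1, 4, 5, 9, 10.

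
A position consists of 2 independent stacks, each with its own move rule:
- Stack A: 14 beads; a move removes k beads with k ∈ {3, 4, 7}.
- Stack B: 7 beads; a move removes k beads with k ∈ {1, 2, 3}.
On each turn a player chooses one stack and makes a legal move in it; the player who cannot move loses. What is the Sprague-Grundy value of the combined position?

For stack A, compute g(0), g(1), … with moves {3, 4, 7}:
g(0) = mex{} = 0
g(1) = mex{} = 0
g(2) = mex{} = 0
g(3) = mex{0} = 1
g(4) = mex{0} = 1
g(5) = mex{0} = 1
g(6) = mex{0,1} = 2
g(7) = mex{0,1} = 2
g(8) = mex{0,1} = 2
g(9) = mex{0,1,2} = 3
g(10) = mex{1,2} = 0
g(11) = mex{1,2} = 0
g(12) = mex{1,2,3} = 0
g(13) = mex{0,2,3} = 1
g(14) = mex{0,2} = 1
So g(14) = 1.
Grundy values for stack B (subtraction set {1, 2, 3}):
k:     0  1  2  3  4  5  6  7
g(k):  0  1  2  3  0  1  2  3
So g(7) = 3.
By the Sprague-Grundy theorem, the Grundy value of a sum of independent games is the XOR of the component values.
Combined value = 1 ⊕ 3 = 2.

2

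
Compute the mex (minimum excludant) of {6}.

0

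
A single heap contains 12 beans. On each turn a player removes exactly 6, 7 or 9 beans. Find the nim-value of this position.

2

Grundy values for subtraction set {6, 7, 9}:
g(0) = mex{} = 0
g(1) = mex{} = 0
g(2) = mex{} = 0
g(3) = mex{} = 0
g(4) = mex{} = 0
g(5) = mex{} = 0
g(6) = mex{0} = 1
g(7) = mex{0} = 1
g(8) = mex{0} = 1
g(9) = mex{0} = 1
g(10) = mex{0} = 1
g(11) = mex{0} = 1
g(12) = mex{0,1} = 2
So g(12) = 2.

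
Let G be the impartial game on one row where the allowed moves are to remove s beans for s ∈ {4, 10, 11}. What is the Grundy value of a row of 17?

0

Compute g(0), g(1), … for moves {4, 10, 11}:
k:     0  1  2  3  4  5  6  7  8  9 10 11 12 13 14 15 16 17
g(k):  0  0  0  0  1  1  1  1  0  0  2  2  1  1  3  0  0  0
So g(17) = 0.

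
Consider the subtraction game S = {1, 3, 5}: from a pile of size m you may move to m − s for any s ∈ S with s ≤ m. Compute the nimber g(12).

0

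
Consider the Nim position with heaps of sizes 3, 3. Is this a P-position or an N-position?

P-position

Bitwise XOR of the heap sizes:
  11  (3)
  11  (3)
  --
  00  (0)
The nim-sum is 0, so this is a P-position: the player to move is in a losing position under optimal play.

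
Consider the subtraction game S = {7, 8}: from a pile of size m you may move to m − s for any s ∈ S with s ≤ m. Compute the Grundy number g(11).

Compute g(0), g(1), … for moves {7, 8}:
k:     0  1  2  3  4  5  6  7  8  9 10 11
g(k):  0  0  0  0  0  0  0  1  1  1  1  1
So g(11) = 1.

1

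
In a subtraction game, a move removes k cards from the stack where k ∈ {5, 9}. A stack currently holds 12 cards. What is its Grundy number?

Build the Grundy sequence with g(k) = mex{g(k−s) : s ∈ {5, 9}, s ≤ k}:
g(0) = mex{} = 0
g(1) = mex{} = 0
g(2) = mex{} = 0
g(3) = mex{} = 0
g(4) = mex{} = 0
g(5) = mex{0} = 1
g(6) = mex{0} = 1
g(7) = mex{0} = 1
g(8) = mex{0} = 1
g(9) = mex{0} = 1
g(10) = mex{0,1} = 2
g(11) = mex{0,1} = 2
g(12) = mex{0,1} = 2
So g(12) = 2.

2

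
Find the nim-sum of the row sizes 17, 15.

30

In binary:
  10001  (17)
  01111  (15)
  -----
  11110  (30)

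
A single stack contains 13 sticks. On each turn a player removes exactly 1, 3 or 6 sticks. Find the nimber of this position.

0

Build the Grundy sequence with g(k) = mex{g(k−s) : s ∈ {1, 3, 6}, s ≤ k}:
k:     0  1  2  3  4  5  6  7  8  9 10 11 12 13
g(k):  0  1  0  1  0  1  2  3  2  0  1  0  1  0
So g(13) = 0.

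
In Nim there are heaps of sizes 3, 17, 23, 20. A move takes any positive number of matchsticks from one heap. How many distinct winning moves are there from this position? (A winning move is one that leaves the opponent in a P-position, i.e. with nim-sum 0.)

3

In binary:
  00011  (3)
  10001  (17)
  10111  (23)
  10100  (20)
  -----
  10001  (17)
The overall nim-sum is X = 17. A heap of size p has a winning move iff p XOR X < p (reduce it to p XOR X).
  3: 3 XOR 17 = 18 ≥ 3 — no move.
  17: 17 XOR 17 = 0 < 17 — winning move (to 0).
  23: 23 XOR 17 = 6 < 23 — winning move (to 6).
  20: 20 XOR 17 = 5 < 20 — winning move (to 5).
That gives 3 winning moves.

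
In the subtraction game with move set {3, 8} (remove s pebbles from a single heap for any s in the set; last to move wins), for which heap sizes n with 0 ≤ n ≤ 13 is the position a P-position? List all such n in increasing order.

0, 1, 2, 6, 7, 11, 12, 13

Compute g(0), g(1), … for moves {3, 8}:
g(0) = mex{} = 0
g(1) = mex{} = 0
g(2) = mex{} = 0
g(3) = mex{0} = 1
g(4) = mex{0} = 1
g(5) = mex{0} = 1
g(6) = mex{1} = 0
g(7) = mex{1} = 0
g(8) = mex{0,1} = 2
g(9) = mex{0} = 1
g(10) = mex{0} = 1
g(11) = mex{1,2} = 0
g(12) = mex{1} = 0
g(13) = mex{1} = 0
The P-positions (g = 0) in 0..13 are 0, 1, 2, 6, 7, 11, 12, 13.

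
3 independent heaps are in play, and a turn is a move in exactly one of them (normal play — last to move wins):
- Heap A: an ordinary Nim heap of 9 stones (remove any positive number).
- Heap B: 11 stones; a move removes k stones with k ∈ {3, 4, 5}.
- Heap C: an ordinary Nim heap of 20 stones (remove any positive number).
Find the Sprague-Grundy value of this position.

Heap A is a plain Nim heap of size 9, so its Grundy value is 9.
For heap B, compute g(0), g(1), … with moves {3, 4, 5}:
k:     0  1  2  3  4  5  6  7  8  9 10 11
g(k):  0  0  0  1  1  1  2  2  0  0  0  1
So g(11) = 1.
Heap C is a plain Nim heap of size 20, so its Grundy value is 20.
The value of a disjunctive sum is the nim-sum of the parts.
Combined value = 9 XOR 1 XOR 20 = 28.

28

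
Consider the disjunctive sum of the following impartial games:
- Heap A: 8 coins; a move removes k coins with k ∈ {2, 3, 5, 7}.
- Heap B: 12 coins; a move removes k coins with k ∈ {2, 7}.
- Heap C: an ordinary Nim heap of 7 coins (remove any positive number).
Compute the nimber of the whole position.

2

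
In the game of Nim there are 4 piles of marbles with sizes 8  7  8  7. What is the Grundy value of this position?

0

Write each in binary and XOR column by column:
  1000  (8)
  0111  (7)
  1000  (8)
  0111  (7)
  ----
  0000  (0)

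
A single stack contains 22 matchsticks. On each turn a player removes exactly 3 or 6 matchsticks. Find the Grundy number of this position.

Grundy values for subtraction set {3, 6}:
k:     0  1  2  3  4  5  6  7  8  9 10 11 12 13 14 15 16 17 18 19 20 21 22
g(k):  0  0  0  1  1  1  2  2  2  0  0  0  1  1  1  2  2  2  0  0  0  1  1
So g(22) = 1.

1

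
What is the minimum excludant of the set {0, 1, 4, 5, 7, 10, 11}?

2

The values 0, 1 are all present; 2 is the first non-negative integer missing from the set.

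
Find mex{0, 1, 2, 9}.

The values 0, 1, 2 are all present; 3 is the first non-negative integer missing from the set.

3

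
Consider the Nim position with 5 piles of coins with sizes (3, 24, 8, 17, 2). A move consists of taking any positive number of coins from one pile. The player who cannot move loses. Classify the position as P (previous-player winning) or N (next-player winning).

P-position

Compute the nim-sum pairwise:
3 ^ 24 = 27
27 ^ 8 = 19
19 ^ 17 = 2
2 ^ 2 = 0
The nim-sum is 0, so this is a P-position: the player to move is in a losing position under optimal play.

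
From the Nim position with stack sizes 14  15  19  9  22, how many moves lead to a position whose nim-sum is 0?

3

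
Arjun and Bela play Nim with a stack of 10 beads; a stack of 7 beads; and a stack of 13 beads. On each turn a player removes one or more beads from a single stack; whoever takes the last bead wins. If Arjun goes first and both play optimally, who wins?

Bitwise XOR of the heap sizes:
  1010  (10)
  0111  (7)
  1101  (13)
  ----
  0000  (0)
The nim-sum is 0, so this is a P-position: the player to move is in a losing position under optimal play; Arjun is about to move from it and so loses — Bela wins.

Bela wins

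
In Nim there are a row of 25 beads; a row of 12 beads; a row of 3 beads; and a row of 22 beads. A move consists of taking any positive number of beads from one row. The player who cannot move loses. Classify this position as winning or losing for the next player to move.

Losing position

Compute the nim-sum pairwise:
25 XOR 12 = 21
21 XOR 3 = 22
22 XOR 22 = 0
The nim-sum is 0, so this is a P-position: the player to move is in a losing position under optimal play.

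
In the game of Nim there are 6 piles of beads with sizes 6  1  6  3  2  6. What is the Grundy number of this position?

6

Nim-sum: 6 XOR 1 XOR 6 XOR 3 XOR 2 XOR 6 = 6.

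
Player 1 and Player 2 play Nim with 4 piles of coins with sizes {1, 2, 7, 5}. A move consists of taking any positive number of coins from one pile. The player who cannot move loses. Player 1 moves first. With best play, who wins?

Player 1 wins

In binary:
  001  (1)
  010  (2)
  111  (7)
  101  (5)
  ---
  001  (1)
The nim-sum is 1 ≠ 0, so this is an N-position: the player to move can win; Player 1 has a winning move.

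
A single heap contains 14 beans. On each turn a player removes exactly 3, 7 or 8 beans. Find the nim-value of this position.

Grundy values for subtraction set {3, 7, 8}:
g(0) = mex{} = 0
g(1) = mex{} = 0
g(2) = mex{} = 0
g(3) = mex{0} = 1
g(4) = mex{0} = 1
g(5) = mex{0} = 1
g(6) = mex{1} = 0
g(7) = mex{0,1} = 2
g(8) = mex{0,1} = 2
g(9) = mex{0} = 1
g(10) = mex{0,1,2} = 3
g(11) = mex{1,2} = 0
g(12) = mex{1} = 0
g(13) = mex{0,1,3} = 2
g(14) = mex{0,2} = 1
So g(14) = 1.

1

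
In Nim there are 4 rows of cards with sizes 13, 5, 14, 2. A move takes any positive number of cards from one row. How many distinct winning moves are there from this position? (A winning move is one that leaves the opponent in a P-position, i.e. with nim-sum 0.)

3

Nim-sum: 13 XOR 5 XOR 14 XOR 2 = 4.
The overall nim-sum is X = 4. A row of size p has a winning move iff p XOR X < p (reduce it to p XOR X).
  13: 13 XOR 4 = 9 < 13 — winning move (to 9).
  5: 5 XOR 4 = 1 < 5 — winning move (to 1).
  14: 14 XOR 4 = 10 < 14 — winning move (to 10).
  2: 2 XOR 4 = 6 ≥ 2 — no move.
That gives 3 winning moves.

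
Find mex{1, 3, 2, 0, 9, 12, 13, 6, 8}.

4

The values 0, 1, 2, 3 are all present; 4 is the first non-negative integer missing from the set.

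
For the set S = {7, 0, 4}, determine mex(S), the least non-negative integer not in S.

0 is in the set but 1 is not, so the mex is 1.

1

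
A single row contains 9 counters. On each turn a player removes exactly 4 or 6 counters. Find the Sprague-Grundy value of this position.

2

Compute g(0), g(1), … for moves {4, 6}:
g(0) = mex{} = 0
g(1) = mex{} = 0
g(2) = mex{} = 0
g(3) = mex{} = 0
g(4) = mex{0} = 1
g(5) = mex{0} = 1
g(6) = mex{0} = 1
g(7) = mex{0} = 1
g(8) = mex{0,1} = 2
g(9) = mex{0,1} = 2
So g(9) = 2.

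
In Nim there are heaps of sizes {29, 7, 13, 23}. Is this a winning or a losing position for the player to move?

Losing position

Compute the nim-sum pairwise:
29 ⊕ 7 = 26
26 ⊕ 13 = 23
23 ⊕ 23 = 0
The nim-sum is 0, so this is a P-position: the player to move is in a losing position under optimal play.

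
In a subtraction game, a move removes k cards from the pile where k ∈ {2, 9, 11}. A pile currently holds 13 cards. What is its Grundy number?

Grundy values for subtraction set {2, 9, 11}:
k:     0  1  2  3  4  5  6  7  8  9 10 11 12 13
g(k):  0  0  1  1  0  0  1  1  0  2  1  3  2  2
So g(13) = 2.

2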